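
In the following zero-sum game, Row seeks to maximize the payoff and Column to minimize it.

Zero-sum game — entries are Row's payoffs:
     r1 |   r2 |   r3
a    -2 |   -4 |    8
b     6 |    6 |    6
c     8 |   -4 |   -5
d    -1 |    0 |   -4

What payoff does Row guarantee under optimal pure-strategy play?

6

Row minima: -4, 6, -5, -4 → Row's maximin is 6.
Column maxima: 8, 6, 8 → Column's minimax is 6.
They coincide at (b, r2), so the value is 6.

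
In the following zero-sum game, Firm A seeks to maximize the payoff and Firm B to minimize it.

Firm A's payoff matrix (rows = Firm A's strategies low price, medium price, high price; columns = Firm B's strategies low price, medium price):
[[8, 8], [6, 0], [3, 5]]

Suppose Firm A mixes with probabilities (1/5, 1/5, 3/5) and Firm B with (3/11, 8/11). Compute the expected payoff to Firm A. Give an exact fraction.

Against (3/11, 8/11), each row's expected payoff is low price: 8; medium price: 18/11; high price: 49/11.
Taking the (1/5, 1/5, 3/5)-weighted average: (1/5)·(8) + (1/5)·(18/11) + (3/5)·(49/11) = 23/5.

23/5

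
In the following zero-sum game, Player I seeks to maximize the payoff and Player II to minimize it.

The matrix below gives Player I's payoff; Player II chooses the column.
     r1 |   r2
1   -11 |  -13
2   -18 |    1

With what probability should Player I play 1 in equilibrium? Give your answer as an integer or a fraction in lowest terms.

19/21

Row minima are -13 and -18, so Player I's maximin is -13; column maxima are -11 and 1, so Player II's minimax is -11. These differ, so the equilibrium is in mixed strategies.
Let Player I play 1 with probability p. Player II is indifferent when −11p − 18(1−p) = −13p + (1−p), giving p = 19/21.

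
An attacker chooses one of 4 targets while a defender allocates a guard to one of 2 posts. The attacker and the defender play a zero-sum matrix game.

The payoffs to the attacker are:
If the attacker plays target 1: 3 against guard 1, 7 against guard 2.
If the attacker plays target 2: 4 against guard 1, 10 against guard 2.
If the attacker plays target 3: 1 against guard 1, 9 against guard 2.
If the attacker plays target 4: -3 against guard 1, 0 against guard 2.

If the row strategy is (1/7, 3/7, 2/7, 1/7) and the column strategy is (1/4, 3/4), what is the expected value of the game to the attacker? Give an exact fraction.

179/28

Against (1/4, 3/4), each row's expected payoff is target 1: 6; target 2: 17/2; target 3: 7; target 4: -3/4.
Taking the (1/7, 3/7, 2/7, 1/7)-weighted average: (1/7)·(6) + (3/7)·(17/2) + (2/7)·(7) + (1/7)·(-3/4) = 179/28.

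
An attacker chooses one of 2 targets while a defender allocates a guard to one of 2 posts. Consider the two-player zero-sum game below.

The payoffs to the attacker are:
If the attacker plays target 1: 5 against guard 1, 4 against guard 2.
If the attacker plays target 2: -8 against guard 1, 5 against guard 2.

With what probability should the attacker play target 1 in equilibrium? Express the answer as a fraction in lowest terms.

13/14

Row minima are 4 and -8, so the attacker's maximin is 4; column maxima are 5 and 5, so the defender's minimax is 5. These differ, so the equilibrium is in mixed strategies.
Let the attacker play target 1 with probability p. The defender is indifferent when 5p − 8(1−p) = 4p + 5(1−p), giving p = 13/14.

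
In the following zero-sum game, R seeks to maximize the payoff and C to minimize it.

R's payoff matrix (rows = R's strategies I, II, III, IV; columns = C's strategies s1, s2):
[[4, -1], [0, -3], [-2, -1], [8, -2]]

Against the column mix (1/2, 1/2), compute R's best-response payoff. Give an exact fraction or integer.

3

I: (4)·(1/2) + (-1)·(1/2) = 3/2.
II: (0)·(1/2) + (-3)·(1/2) = -3/2.
III: (-2)·(1/2) + (-1)·(1/2) = -3/2.
IV: (8)·(1/2) + (-2)·(1/2) = 3.
The best pure response is IV with expected payoff 3.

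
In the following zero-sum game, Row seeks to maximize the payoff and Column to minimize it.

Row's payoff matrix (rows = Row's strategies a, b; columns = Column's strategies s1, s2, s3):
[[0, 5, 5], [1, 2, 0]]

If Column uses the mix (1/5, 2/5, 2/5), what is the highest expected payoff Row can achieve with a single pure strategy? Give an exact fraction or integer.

a: (0)·(1/5) + (5)·(2/5) + (5)·(2/5) = 4.
b: (1)·(1/5) + (2)·(2/5) + (0)·(2/5) = 1.
The best pure response is a with expected payoff 4.

4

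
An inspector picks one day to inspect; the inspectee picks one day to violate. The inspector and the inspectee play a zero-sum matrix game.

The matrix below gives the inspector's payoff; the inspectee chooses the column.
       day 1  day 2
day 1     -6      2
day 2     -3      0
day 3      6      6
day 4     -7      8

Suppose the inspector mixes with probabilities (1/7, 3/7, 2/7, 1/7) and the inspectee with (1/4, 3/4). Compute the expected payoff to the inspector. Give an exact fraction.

Against (1/4, 3/4), each row's expected payoff is day 1: 0; day 2: -3/4; day 3: 6; day 4: 17/4.
Taking the (1/7, 3/7, 2/7, 1/7)-weighted average: (1/7)·(0) + (3/7)·(-3/4) + (2/7)·(6) + (1/7)·(17/4) = 2.

2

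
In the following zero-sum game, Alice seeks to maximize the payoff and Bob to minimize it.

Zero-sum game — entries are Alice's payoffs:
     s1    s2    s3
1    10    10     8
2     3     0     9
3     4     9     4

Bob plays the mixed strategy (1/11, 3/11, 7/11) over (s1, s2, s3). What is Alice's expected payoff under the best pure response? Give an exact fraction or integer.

1: (10)·(1/11) + (10)·(3/11) + (8)·(7/11) = 96/11.
2: (3)·(1/11) + (0)·(3/11) + (9)·(7/11) = 6.
3: (4)·(1/11) + (9)·(3/11) + (4)·(7/11) = 59/11.
The best pure response is 1 with expected payoff 96/11.

96/11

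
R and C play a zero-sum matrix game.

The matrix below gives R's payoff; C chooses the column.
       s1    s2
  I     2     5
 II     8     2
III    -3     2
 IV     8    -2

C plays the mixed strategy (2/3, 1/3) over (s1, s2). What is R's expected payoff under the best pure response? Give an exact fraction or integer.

6

I: (2)·(2/3) + (5)·(1/3) = 3.
II: (8)·(2/3) + (2)·(1/3) = 6.
III: (-3)·(2/3) + (2)·(1/3) = -4/3.
IV: (8)·(2/3) + (-2)·(1/3) = 14/3.
The best pure response is II with expected payoff 6.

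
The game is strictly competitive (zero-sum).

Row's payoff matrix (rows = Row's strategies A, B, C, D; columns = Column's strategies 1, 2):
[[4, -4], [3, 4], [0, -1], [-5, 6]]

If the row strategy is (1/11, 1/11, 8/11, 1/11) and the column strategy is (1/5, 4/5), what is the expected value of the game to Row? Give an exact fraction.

-6/55

Against (1/5, 4/5), each row's expected payoff is A: -12/5; B: 19/5; C: -4/5; D: 19/5.
Taking the (1/11, 1/11, 8/11, 1/11)-weighted average: (1/11)·(-12/5) + (1/11)·(19/5) + (8/11)·(-4/5) + (1/11)·(19/5) = -6/55.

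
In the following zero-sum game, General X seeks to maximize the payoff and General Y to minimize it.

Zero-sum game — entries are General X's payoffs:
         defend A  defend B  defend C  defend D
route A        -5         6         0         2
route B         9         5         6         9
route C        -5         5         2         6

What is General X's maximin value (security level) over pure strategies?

The worst-case payoff for each row is route A: -5, route B: 5, route C: -5.
The best of these is 5.

5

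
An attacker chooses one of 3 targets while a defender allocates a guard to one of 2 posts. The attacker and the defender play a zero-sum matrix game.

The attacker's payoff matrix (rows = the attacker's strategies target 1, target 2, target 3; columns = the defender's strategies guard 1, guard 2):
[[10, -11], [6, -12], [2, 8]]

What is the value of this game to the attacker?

34/9

Row target 2 is strictly dominated by row target 1, so the attacker never plays it.
The remaining 2×2 game on (target 1, target 3) × (guard 1, guard 2) has no saddle point. Let the attacker play target 1 with probability p; indifference gives 10p + 2(1−p) = −11p + 8(1−p), so p = 2/9.
Similarly the defender's optimal q on guard 1 is 19/27, and the value is 10·(19/27) + (-11)·(8/27) = 34/9.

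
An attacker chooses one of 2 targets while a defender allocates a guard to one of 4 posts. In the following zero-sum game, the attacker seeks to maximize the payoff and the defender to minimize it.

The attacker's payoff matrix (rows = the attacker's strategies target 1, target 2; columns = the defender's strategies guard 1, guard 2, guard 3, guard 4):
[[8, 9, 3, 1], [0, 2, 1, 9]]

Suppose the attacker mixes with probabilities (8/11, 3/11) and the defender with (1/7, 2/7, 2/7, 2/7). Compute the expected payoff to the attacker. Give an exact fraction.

Against (1/7, 2/7, 2/7, 2/7), each row's expected payoff is target 1: 34/7; target 2: 24/7.
Taking the (8/11, 3/11)-weighted average: (8/11)·(34/7) + (3/11)·(24/7) = 344/77.

344/77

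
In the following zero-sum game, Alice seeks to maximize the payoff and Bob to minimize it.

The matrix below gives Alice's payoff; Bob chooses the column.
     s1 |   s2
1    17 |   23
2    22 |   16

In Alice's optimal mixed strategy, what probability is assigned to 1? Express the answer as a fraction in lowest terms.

Row minima are 17 and 16, so Alice's maximin is 17; column maxima are 22 and 23, so Bob's minimax is 22. These differ, so the equilibrium is in mixed strategies.
Let Alice play 1 with probability p. Bob is indifferent when 17p + 22(1−p) = 23p + 16(1−p), giving p = 1/2.

1/2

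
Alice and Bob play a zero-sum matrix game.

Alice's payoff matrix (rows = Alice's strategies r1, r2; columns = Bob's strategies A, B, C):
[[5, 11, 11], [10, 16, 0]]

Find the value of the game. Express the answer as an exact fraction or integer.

55/8

Column B is strictly dominated by A for Bob (it gives Alice more in every row).
The remaining 2×2 game on (r1, r2) × (A, C) has no saddle point. Let Alice play r1 with probability p; indifference gives 5p + 10(1−p) = 11p, so p = 5/8.
Similarly Bob's optimal q on A is 11/16, and the value is 5·(11/16) + (11)·(5/16) = 55/8.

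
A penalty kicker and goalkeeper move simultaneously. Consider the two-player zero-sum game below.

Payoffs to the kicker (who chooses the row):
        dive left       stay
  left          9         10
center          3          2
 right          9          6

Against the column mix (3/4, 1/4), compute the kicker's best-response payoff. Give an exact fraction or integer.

left: (9)·(3/4) + (10)·(1/4) = 37/4.
center: (3)·(3/4) + (2)·(1/4) = 11/4.
right: (9)·(3/4) + (6)·(1/4) = 33/4.
The best pure response is left with expected payoff 37/4.

37/4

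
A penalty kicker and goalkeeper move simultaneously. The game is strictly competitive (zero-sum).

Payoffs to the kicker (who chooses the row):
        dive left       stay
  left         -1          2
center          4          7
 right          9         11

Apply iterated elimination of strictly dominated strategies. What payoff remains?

9

Column stay is strictly dominated by dive left for the goalkeeper (-1<2, 4<7, 9<11); eliminate stay.
Row left is strictly dominated by row center (4>-1); eliminate left.
Row center is strictly dominated by row right (9>4); eliminate center.
Only (right, dive left) remains, with payoff 9.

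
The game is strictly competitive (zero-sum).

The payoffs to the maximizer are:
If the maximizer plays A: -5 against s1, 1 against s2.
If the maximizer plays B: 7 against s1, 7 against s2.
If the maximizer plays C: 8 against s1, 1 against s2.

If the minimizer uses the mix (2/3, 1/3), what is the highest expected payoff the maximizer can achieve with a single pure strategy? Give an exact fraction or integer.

7

A: (-5)·(2/3) + (1)·(1/3) = -3.
B: (7)·(2/3) + (7)·(1/3) = 7.
C: (8)·(2/3) + (1)·(1/3) = 17/3.
The best pure response is B with expected payoff 7.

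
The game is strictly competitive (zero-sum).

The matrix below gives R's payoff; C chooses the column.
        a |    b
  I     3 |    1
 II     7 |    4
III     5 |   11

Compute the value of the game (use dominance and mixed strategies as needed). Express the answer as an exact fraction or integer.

Row I is strictly dominated by row II, so R never plays it.
The remaining 2×2 game on (II, III) × (a, b) has no saddle point. Let R play II with probability p; indifference gives 7p + 5(1−p) = 4p + 11(1−p), so p = 2/3.
Similarly C's optimal q on a is 7/9, and the value is 7·(7/9) + (4)·(2/9) = 19/3.

19/3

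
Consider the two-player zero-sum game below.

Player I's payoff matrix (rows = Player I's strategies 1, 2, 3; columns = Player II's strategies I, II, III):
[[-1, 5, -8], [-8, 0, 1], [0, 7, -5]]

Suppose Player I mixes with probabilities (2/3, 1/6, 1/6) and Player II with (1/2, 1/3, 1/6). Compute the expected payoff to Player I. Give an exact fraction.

-1/2

Against (1/2, 1/3, 1/6), each row's expected payoff is 1: -1/6; 2: -23/6; 3: 3/2.
Taking the (2/3, 1/6, 1/6)-weighted average: (2/3)·(-1/6) + (1/6)·(-23/6) + (1/6)·(3/2) = -1/2.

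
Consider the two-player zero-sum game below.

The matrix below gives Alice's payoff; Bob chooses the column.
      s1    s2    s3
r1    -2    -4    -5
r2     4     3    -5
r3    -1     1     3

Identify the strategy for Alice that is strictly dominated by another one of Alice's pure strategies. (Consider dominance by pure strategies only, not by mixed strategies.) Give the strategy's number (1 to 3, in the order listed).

Compare r1 with r3: -1 > -2, 1 > -4, 3 > -5.
So r3 strictly dominates r1 for Alice; r1 is strictly dominated.

1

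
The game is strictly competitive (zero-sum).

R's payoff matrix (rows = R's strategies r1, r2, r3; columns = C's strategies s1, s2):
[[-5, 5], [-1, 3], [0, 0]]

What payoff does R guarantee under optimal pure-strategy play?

Row minima: -5, -1, 0 → R's maximin is 0.
Column maxima: 0, 5 → C's minimax is 0.
They coincide at (r3, s1), so the value is 0.

0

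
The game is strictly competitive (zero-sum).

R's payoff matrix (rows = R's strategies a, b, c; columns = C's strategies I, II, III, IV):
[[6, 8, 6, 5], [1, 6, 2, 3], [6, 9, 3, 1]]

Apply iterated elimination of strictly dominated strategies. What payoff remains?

5

Row b is strictly dominated by row a (6>1, 8>6, 6>2, 5>3); eliminate b.
Column III is strictly dominated by IV for C (5<6, 1<3); eliminate III.
Column II is strictly dominated by I for C (6<8, 6<9); eliminate II.
Column I is strictly dominated by IV for C (5<6, 1<6); eliminate I.
Row c is strictly dominated by row a (5>1); eliminate c.
Only (a, IV) remains, with payoff 5.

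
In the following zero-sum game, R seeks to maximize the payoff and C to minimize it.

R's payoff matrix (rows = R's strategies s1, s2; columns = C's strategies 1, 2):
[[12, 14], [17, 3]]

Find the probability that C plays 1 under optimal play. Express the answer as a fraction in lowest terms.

11/16

Row minima are 12 and 3, so R's maximin is 12; column maxima are 17 and 14, so C's minimax is 14. These differ, so the equilibrium is in mixed strategies.
Let C play 1 with probability q. R is indifferent when 12q + 14(1−q) = 17q + 3(1−q), giving q = 11/16.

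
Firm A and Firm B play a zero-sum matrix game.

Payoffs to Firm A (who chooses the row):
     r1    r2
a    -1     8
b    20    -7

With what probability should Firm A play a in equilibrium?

3/4

Row minima are -1 and -7, so Firm A's maximin is -1; column maxima are 20 and 8, so Firm B's minimax is 8. These differ, so the equilibrium is in mixed strategies.
Let Firm A play a with probability p. Firm B is indifferent when −p + 20(1−p) = 8p − 7(1−p), giving p = 3/4.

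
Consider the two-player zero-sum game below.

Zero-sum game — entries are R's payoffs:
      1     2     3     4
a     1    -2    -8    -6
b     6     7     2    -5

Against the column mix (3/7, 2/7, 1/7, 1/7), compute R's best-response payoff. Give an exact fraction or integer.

29/7

a: (1)·(3/7) + (-2)·(2/7) + (-8)·(1/7) + (-6)·(1/7) = -15/7.
b: (6)·(3/7) + (7)·(2/7) + (2)·(1/7) + (-5)·(1/7) = 29/7.
The best pure response is b with expected payoff 29/7.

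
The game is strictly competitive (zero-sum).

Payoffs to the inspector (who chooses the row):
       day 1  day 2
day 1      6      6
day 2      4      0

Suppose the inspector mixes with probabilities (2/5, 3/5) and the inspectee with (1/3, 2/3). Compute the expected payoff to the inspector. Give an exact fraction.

Against (1/3, 2/3), each row's expected payoff is day 1: 6; day 2: 4/3.
Taking the (2/5, 3/5)-weighted average: (2/5)·(6) + (3/5)·(4/3) = 16/5.

16/5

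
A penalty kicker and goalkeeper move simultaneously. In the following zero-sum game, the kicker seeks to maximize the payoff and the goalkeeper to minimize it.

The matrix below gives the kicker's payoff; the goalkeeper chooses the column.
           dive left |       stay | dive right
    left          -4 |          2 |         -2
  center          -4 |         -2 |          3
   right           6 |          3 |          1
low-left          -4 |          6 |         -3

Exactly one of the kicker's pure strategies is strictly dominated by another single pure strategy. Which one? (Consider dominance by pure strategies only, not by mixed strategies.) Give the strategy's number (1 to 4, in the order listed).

Compare left with right: 6 > -4, 3 > 2, 1 > -2.
So right strictly dominates left for the kicker; left is strictly dominated.

1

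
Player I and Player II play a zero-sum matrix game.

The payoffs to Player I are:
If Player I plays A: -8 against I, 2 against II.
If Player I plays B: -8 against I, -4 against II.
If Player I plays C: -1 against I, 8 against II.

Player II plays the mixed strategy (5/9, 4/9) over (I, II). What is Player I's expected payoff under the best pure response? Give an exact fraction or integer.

A: (-8)·(5/9) + (2)·(4/9) = -32/9.
B: (-8)·(5/9) + (-4)·(4/9) = -56/9.
C: (-1)·(5/9) + (8)·(4/9) = 3.
The best pure response is C with expected payoff 3.

3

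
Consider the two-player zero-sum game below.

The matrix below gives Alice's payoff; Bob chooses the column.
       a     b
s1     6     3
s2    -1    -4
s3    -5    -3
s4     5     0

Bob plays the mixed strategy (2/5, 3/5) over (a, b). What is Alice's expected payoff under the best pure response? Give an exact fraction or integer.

21/5

s1: (6)·(2/5) + (3)·(3/5) = 21/5.
s2: (-1)·(2/5) + (-4)·(3/5) = -14/5.
s3: (-5)·(2/5) + (-3)·(3/5) = -19/5.
s4: (5)·(2/5) + (0)·(3/5) = 2.
The best pure response is s1 with expected payoff 21/5.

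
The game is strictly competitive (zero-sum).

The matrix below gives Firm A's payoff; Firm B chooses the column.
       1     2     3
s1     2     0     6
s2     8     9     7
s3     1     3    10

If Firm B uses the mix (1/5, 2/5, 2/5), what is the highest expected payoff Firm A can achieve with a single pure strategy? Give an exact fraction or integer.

8

s1: (2)·(1/5) + (0)·(2/5) + (6)·(2/5) = 14/5.
s2: (8)·(1/5) + (9)·(2/5) + (7)·(2/5) = 8.
s3: (1)·(1/5) + (3)·(2/5) + (10)·(2/5) = 27/5.
The best pure response is s2 with expected payoff 8.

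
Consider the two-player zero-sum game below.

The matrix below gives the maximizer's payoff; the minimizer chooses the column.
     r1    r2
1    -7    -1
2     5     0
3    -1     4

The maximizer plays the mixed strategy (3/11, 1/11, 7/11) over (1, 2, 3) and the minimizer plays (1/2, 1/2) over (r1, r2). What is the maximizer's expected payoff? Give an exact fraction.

1/11

Against (1/2, 1/2), each row's expected payoff is 1: -4; 2: 5/2; 3: 3/2.
Taking the (3/11, 1/11, 7/11)-weighted average: (3/11)·(-4) + (1/11)·(5/2) + (7/11)·(3/2) = 1/11.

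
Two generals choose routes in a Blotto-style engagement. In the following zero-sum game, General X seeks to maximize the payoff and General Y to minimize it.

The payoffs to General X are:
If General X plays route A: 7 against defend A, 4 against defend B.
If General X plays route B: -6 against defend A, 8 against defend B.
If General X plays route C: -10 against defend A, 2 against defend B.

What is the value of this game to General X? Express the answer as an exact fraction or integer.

Row route C is strictly dominated by row route B, so General X never plays it.
The remaining 2×2 game on (route A, route B) × (defend A, defend B) has no saddle point. Let General X play route A with probability p; indifference gives 7p − 6(1−p) = 4p + 8(1−p), so p = 14/17.
Similarly General Y's optimal q on defend A is 4/17, and the value is 7·(4/17) + (4)·(13/17) = 80/17.

80/17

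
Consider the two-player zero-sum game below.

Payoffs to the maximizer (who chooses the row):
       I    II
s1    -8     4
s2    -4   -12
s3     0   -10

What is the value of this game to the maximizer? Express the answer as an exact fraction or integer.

Row s2 is strictly dominated by row s3, so the maximizer never plays it.
The remaining 2×2 game on (s1, s3) × (I, II) has no saddle point. Let the maximizer play s1 with probability p; indifference gives −8p = 4p − 10(1−p), so p = 5/11.
Similarly the minimizer's optimal q on I is 7/11, and the value is -8·(7/11) + (4)·(4/11) = -40/11.

-40/11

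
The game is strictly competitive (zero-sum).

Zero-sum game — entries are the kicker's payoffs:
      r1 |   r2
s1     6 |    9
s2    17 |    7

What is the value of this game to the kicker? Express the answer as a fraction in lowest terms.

111/13

Row minima are 6 and 7, so the kicker's maximin is 7; column maxima are 17 and 9, so the goalkeeper's minimax is 9. These differ, so the equilibrium is in mixed strategies.
Let the kicker play s1 with probability p. The goalkeeper is indifferent when 6p + 17(1−p) = 9p + 7(1−p), giving p = 10/13.
Let the goalkeeper play r1 with probability q. The kicker is indifferent when 6q + 9(1−q) = 17q + 7(1−q), giving q = 2/13.
The value is 6·(2/13) + (9)·(11/13) = 111/13.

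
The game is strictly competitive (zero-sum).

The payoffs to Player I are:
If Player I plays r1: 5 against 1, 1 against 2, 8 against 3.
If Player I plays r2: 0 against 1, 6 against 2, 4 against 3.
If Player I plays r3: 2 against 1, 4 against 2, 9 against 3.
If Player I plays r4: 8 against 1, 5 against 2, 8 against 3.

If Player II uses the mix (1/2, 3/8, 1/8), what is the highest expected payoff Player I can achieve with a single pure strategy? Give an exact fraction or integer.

55/8

r1: (5)·(1/2) + (1)·(3/8) + (8)·(1/8) = 31/8.
r2: (0)·(1/2) + (6)·(3/8) + (4)·(1/8) = 11/4.
r3: (2)·(1/2) + (4)·(3/8) + (9)·(1/8) = 29/8.
r4: (8)·(1/2) + (5)·(3/8) + (8)·(1/8) = 55/8.
The best pure response is r4 with expected payoff 55/8.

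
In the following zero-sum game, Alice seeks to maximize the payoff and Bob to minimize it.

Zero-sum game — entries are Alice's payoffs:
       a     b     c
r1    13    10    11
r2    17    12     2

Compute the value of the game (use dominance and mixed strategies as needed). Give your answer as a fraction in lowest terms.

112/11

Column a is strictly dominated by b for Bob (it gives Alice more in every row).
The remaining 2×2 game on (r1, r2) × (b, c) has no saddle point. Let Alice play r1 with probability p; indifference gives 10p + 12(1−p) = 11p + 2(1−p), so p = 10/11.
Similarly Bob's optimal q on b is 9/11, and the value is 10·(9/11) + (11)·(2/11) = 112/11.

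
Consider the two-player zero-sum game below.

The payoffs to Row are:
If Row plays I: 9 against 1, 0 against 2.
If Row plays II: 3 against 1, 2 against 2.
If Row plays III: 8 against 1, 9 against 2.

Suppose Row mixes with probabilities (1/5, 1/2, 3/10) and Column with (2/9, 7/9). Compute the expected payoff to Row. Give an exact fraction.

Against (2/9, 7/9), each row's expected payoff is I: 2; II: 20/9; III: 79/9.
Taking the (1/5, 1/2, 3/10)-weighted average: (1/5)·(2) + (1/2)·(20/9) + (3/10)·(79/9) = 373/90.

373/90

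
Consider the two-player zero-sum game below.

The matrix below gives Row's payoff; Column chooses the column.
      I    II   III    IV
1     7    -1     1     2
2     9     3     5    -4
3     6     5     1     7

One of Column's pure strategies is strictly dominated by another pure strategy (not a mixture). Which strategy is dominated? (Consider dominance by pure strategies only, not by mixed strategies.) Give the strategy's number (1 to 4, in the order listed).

1

Column prefers columns that give Row less. Compare I with II: -1 < 7, 3 < 9, 5 < 6.
So II strictly dominates I for Column; I is strictly dominated.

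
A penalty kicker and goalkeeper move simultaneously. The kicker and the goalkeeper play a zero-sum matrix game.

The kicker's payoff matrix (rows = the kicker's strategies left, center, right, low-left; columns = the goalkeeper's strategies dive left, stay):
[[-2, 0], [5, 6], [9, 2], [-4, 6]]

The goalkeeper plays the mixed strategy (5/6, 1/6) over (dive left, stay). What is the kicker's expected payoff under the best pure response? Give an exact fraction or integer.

left: (-2)·(5/6) + (0)·(1/6) = -5/3.
center: (5)·(5/6) + (6)·(1/6) = 31/6.
right: (9)·(5/6) + (2)·(1/6) = 47/6.
low-left: (-4)·(5/6) + (6)·(1/6) = -7/3.
The best pure response is right with expected payoff 47/6.

47/6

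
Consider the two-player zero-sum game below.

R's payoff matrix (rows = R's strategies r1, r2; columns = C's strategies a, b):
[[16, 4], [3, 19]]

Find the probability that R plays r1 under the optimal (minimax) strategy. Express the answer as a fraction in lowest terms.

Row minima are 4 and 3, so R's maximin is 4; column maxima are 16 and 19, so C's minimax is 16. These differ, so the equilibrium is in mixed strategies.
Let R play r1 with probability p. C is indifferent when 16p + 3(1−p) = 4p + 19(1−p), giving p = 4/7.

4/7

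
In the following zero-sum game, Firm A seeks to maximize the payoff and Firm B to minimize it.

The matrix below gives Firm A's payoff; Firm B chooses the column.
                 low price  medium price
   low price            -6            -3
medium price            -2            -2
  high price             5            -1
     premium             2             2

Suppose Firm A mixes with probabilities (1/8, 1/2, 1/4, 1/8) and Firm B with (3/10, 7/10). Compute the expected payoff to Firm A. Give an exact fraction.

Against (3/10, 7/10), each row's expected payoff is low price: -39/10; medium price: -2; high price: 4/5; premium: 2.
Taking the (1/8, 1/2, 1/4, 1/8)-weighted average: (1/8)·(-39/10) + (1/2)·(-2) + (1/4)·(4/5) + (1/8)·(2) = -83/80.

-83/80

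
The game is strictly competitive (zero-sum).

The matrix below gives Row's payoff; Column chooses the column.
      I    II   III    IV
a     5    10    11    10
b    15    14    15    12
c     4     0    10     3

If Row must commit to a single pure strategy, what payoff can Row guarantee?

12

The worst-case payoff for each row is a: 5, b: 12, c: 0.
The best of these is 12.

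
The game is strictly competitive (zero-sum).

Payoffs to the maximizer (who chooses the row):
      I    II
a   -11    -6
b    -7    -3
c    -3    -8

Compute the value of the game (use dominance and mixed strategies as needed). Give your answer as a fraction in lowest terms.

-47/9

Row a is strictly dominated by row b, so the maximizer never plays it.
The remaining 2×2 game on (b, c) × (I, II) has no saddle point. Let the maximizer play b with probability p; indifference gives −7p − 3(1−p) = −3p − 8(1−p), so p = 5/9.
Similarly the minimizer's optimal q on I is 5/9, and the value is -7·(5/9) + (-3)·(4/9) = -47/9.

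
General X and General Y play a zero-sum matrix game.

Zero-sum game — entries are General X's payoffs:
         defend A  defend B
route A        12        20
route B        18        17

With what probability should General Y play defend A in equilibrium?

1/3

Row minima are 12 and 17, so General X's maximin is 17; column maxima are 18 and 20, so General Y's minimax is 18. These differ, so the equilibrium is in mixed strategies.
Let General Y play defend A with probability q. General X is indifferent when 12q + 20(1−q) = 18q + 17(1−q), giving q = 1/3.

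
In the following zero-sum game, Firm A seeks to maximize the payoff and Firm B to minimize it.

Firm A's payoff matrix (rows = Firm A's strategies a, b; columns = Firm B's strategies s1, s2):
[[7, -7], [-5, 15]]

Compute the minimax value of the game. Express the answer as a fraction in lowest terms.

35/17

Row minima are -7 and -5, so Firm A's maximin is -5; column maxima are 7 and 15, so Firm B's minimax is 7. These differ, so the equilibrium is in mixed strategies.
Let Firm A play a with probability p. Firm B is indifferent when 7p − 5(1−p) = −7p + 15(1−p), giving p = 10/17.
Let Firm B play s1 with probability q. Firm A is indifferent when 7q − 7(1−q) = −5q + 15(1−q), giving q = 11/17.
The value is 7·(11/17) + (-7)·(6/17) = 35/17.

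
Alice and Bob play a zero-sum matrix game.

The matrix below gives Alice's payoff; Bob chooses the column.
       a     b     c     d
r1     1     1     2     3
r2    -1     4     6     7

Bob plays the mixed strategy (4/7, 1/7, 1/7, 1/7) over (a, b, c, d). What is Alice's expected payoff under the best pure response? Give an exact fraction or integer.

13/7

r1: (1)·(4/7) + (1)·(1/7) + (2)·(1/7) + (3)·(1/7) = 10/7.
r2: (-1)·(4/7) + (4)·(1/7) + (6)·(1/7) + (7)·(1/7) = 13/7.
The best pure response is r2 with expected payoff 13/7.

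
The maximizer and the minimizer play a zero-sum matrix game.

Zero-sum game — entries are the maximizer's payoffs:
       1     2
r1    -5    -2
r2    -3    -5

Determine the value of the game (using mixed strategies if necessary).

-19/5

Row minima are -5 and -5, so the maximizer's maximin is -5; column maxima are -3 and -2, so the minimizer's minimax is -3. These differ, so the equilibrium is in mixed strategies.
Let the maximizer play r1 with probability p. The minimizer is indifferent when −5p − 3(1−p) = −2p − 5(1−p), giving p = 2/5.
Let the minimizer play 1 with probability q. The maximizer is indifferent when −5q − 2(1−q) = −3q − 5(1−q), giving q = 3/5.
The value is -5·(3/5) + (-2)·(2/5) = -19/5.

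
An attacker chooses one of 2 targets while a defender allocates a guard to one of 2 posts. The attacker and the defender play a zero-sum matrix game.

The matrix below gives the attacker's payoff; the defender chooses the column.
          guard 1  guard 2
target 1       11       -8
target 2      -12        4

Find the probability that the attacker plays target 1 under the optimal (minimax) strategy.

16/35

Row minima are -8 and -12, so the attacker's maximin is -8; column maxima are 11 and 4, so the defender's minimax is 4. These differ, so the equilibrium is in mixed strategies.
Let the attacker play target 1 with probability p. The defender is indifferent when 11p − 12(1−p) = −8p + 4(1−p), giving p = 16/35.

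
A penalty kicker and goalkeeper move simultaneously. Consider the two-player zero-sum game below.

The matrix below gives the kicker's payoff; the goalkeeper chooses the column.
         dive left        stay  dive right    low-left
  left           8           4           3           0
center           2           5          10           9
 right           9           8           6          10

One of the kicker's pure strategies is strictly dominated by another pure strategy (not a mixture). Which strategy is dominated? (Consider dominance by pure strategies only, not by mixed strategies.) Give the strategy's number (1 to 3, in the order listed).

Compare left with right: 9 > 8, 8 > 4, 6 > 3, 10 > 0.
So right strictly dominates left for the kicker; left is strictly dominated.

1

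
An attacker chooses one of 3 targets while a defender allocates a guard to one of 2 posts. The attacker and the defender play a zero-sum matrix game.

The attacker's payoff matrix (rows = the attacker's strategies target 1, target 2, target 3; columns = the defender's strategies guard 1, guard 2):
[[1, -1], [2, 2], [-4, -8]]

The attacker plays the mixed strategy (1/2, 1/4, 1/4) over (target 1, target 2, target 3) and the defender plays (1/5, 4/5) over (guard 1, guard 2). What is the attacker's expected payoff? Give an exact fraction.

Against (1/5, 4/5), each row's expected payoff is target 1: -3/5; target 2: 2; target 3: -36/5.
Taking the (1/2, 1/4, 1/4)-weighted average: (1/2)·(-3/5) + (1/4)·(2) + (1/4)·(-36/5) = -8/5.

-8/5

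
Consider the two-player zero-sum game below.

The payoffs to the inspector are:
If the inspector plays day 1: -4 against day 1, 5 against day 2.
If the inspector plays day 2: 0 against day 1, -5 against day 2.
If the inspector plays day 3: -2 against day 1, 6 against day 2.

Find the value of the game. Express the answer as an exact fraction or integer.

Row day 1 is strictly dominated by row day 3, so the inspector never plays it.
The remaining 2×2 game on (day 2, day 3) × (day 1, day 2) has no saddle point. Let the inspector play day 2 with probability p; indifference gives −2(1−p) = −5p + 6(1−p), so p = 8/13.
Similarly the inspectee's optimal q on day 1 is 11/13, and the value is 0·(11/13) + (-5)·(2/13) = -10/13.

-10/13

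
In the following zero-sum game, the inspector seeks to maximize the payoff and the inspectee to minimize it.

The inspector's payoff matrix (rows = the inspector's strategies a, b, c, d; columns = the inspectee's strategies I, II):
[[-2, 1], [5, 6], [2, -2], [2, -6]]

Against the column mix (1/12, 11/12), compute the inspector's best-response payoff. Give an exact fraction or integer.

71/12

a: (-2)·(1/12) + (1)·(11/12) = 3/4.
b: (5)·(1/12) + (6)·(11/12) = 71/12.
c: (2)·(1/12) + (-2)·(11/12) = -5/3.
d: (2)·(1/12) + (-6)·(11/12) = -16/3.
The best pure response is b with expected payoff 71/12.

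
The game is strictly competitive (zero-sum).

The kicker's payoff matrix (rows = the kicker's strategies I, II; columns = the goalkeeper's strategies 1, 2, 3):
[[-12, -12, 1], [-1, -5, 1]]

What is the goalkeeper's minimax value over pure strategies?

The worst case (largest entry) in each column is 1: -1, 2: -5, 3: 1.
The best (smallest) of these is -5.

-5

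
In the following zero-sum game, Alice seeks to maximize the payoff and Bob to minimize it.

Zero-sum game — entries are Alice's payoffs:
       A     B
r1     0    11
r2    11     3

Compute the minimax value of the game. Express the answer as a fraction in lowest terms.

121/19

Row minima are 0 and 3, so Alice's maximin is 3; column maxima are 11 and 11, so Bob's minimax is 11. These differ, so the equilibrium is in mixed strategies.
Let Alice play r1 with probability p. Bob is indifferent when 11(1−p) = 11p + 3(1−p), giving p = 8/19.
Let Bob play A with probability q. Alice is indifferent when 11(1−q) = 11q + 3(1−q), giving q = 8/19.
The value is 0·(8/19) + (11)·(11/19) = 121/19.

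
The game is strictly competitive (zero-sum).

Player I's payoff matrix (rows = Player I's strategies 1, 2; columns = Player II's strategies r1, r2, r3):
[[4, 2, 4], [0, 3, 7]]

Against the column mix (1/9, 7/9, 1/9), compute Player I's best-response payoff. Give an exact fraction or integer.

28/9

1: (4)·(1/9) + (2)·(7/9) + (4)·(1/9) = 22/9.
2: (0)·(1/9) + (3)·(7/9) + (7)·(1/9) = 28/9.
The best pure response is 2 with expected payoff 28/9.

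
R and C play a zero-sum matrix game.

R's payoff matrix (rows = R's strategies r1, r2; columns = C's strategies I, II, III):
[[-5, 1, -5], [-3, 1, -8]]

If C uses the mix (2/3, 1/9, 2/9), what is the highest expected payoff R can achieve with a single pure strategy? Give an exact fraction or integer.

r1: (-5)·(2/3) + (1)·(1/9) + (-5)·(2/9) = -13/3.
r2: (-3)·(2/3) + (1)·(1/9) + (-8)·(2/9) = -11/3.
The best pure response is r2 with expected payoff -11/3.

-11/3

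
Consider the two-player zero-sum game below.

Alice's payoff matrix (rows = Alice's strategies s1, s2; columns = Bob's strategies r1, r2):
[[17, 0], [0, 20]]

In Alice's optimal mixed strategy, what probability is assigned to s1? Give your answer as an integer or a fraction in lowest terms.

20/37

Row minima are 0 and 0, so Alice's maximin is 0; column maxima are 17 and 20, so Bob's minimax is 17. These differ, so the equilibrium is in mixed strategies.
Let Alice play s1 with probability p. Bob is indifferent when 17p = 20(1−p), giving p = 20/37.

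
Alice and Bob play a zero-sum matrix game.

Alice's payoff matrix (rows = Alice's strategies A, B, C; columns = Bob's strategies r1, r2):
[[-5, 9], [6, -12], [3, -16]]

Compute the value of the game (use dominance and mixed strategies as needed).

Row C is strictly dominated by row B, so Alice never plays it.
The remaining 2×2 game on (A, B) × (r1, r2) has no saddle point. Let Alice play A with probability p; indifference gives −5p + 6(1−p) = 9p − 12(1−p), so p = 9/16.
Similarly Bob's optimal q on r1 is 21/32, and the value is -5·(21/32) + (9)·(11/32) = -3/16.

-3/16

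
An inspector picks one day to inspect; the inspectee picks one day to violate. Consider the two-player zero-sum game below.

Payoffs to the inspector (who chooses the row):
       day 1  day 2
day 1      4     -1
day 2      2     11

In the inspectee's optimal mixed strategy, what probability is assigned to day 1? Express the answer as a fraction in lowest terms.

Row minima are -1 and 2, so the inspector's maximin is 2; column maxima are 4 and 11, so the inspectee's minimax is 4. These differ, so the equilibrium is in mixed strategies.
Let the inspectee play day 1 with probability q. The inspector is indifferent when 4q − (1−q) = 2q + 11(1−q), giving q = 6/7.

6/7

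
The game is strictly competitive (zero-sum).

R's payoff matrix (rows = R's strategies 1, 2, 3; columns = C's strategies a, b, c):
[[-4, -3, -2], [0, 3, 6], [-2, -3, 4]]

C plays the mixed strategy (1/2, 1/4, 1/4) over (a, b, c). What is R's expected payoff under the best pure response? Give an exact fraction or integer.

9/4

1: (-4)·(1/2) + (-3)·(1/4) + (-2)·(1/4) = -13/4.
2: (0)·(1/2) + (3)·(1/4) + (6)·(1/4) = 9/4.
3: (-2)·(1/2) + (-3)·(1/4) + (4)·(1/4) = -3/4.
The best pure response is 2 with expected payoff 9/4.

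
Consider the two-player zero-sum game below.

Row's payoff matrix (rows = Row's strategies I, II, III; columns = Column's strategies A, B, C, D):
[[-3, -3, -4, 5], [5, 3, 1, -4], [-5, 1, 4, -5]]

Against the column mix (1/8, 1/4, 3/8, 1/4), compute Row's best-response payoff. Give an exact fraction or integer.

3/4

I: (-3)·(1/8) + (-3)·(1/4) + (-4)·(3/8) + (5)·(1/4) = -11/8.
II: (5)·(1/8) + (3)·(1/4) + (1)·(3/8) + (-4)·(1/4) = 3/4.
III: (-5)·(1/8) + (1)·(1/4) + (4)·(3/8) + (-5)·(1/4) = -1/8.
The best pure response is II with expected payoff 3/4.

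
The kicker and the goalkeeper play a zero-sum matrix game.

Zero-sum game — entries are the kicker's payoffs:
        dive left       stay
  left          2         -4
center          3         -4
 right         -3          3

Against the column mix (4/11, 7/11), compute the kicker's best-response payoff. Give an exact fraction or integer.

left: (2)·(4/11) + (-4)·(7/11) = -20/11.
center: (3)·(4/11) + (-4)·(7/11) = -16/11.
right: (-3)·(4/11) + (3)·(7/11) = 9/11.
The best pure response is right with expected payoff 9/11.

9/11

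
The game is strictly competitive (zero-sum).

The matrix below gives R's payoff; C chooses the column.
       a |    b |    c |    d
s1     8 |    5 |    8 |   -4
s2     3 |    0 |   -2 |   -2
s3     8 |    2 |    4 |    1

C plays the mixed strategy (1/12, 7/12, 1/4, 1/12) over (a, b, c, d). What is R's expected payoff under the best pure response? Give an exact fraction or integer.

s1: (8)·(1/12) + (5)·(7/12) + (8)·(1/4) + (-4)·(1/12) = 21/4.
s2: (3)·(1/12) + (0)·(7/12) + (-2)·(1/4) + (-2)·(1/12) = -5/12.
s3: (8)·(1/12) + (2)·(7/12) + (4)·(1/4) + (1)·(1/12) = 35/12.
The best pure response is s1 with expected payoff 21/4.

21/4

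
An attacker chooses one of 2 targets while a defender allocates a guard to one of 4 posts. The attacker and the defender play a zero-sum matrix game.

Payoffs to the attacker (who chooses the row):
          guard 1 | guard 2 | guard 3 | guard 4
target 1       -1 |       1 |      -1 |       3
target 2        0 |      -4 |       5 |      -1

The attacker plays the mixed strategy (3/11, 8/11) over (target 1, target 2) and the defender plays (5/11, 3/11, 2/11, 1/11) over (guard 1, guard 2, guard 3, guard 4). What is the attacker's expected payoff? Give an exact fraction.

-27/121

Against (5/11, 3/11, 2/11, 1/11), each row's expected payoff is target 1: -1/11; target 2: -3/11.
Taking the (3/11, 8/11)-weighted average: (3/11)·(-1/11) + (8/11)·(-3/11) = -27/121.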